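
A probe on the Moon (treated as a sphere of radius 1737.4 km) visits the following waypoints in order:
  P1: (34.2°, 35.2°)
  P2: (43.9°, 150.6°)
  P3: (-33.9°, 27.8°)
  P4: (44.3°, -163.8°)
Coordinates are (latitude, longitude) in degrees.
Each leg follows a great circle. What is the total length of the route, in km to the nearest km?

11640 km

Leg P1→P2: central angle 1.4363 rad, distance 2495.4 km.
Leg P2→P3: central angle 2.3613 rad, distance 4102.6 km.
Leg P3→P4: central angle 2.9020 rad, distance 5042.0 km.
Total: 2495.4 + 4102.6 + 5042.0 ≈ 11640 km.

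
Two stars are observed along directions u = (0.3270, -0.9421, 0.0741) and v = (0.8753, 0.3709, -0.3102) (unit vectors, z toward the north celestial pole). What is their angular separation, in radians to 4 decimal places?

1.6571 rad

u·v = -0.0862; |u| = 1.0000, |v| = 1.0000.
cos θ = (u·v)/(|u||v|) = -0.0862, so θ = 1.6571 rad.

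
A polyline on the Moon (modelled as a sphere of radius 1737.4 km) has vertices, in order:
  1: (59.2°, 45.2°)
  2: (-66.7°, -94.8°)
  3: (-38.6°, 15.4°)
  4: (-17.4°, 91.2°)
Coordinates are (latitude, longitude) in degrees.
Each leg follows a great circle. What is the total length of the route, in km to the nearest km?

8832 km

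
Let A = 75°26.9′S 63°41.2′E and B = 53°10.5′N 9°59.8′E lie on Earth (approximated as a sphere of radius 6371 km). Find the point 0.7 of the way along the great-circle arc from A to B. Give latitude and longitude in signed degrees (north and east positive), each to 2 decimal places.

14.09°, 20.61°

The central angle between A and B is δ = 2.3262 rad.
With f = 0.7, the slerp weights are sin((1−f)δ)/sin δ = 0.8827 and sin(fδ)/sin δ = 1.3714.
Weighted sum of the unit vectors: (0.8827)·(0.1114,0.2252,-0.9679) + (1.3714)·(0.5903,0.1040,0.8005) = (0.9078, 0.3415, 0.2434).
Converting back: φ = atan2(z, √(x²+y²)) = 14.09°, λ = atan2(y, x) = 20.61°.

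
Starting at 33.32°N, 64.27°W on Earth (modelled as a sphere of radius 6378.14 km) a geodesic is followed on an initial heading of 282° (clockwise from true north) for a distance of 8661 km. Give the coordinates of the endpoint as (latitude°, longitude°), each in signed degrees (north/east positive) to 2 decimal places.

Angular distance δ = d/R = 8661/6378.14 = 1.35792 rad; initial bearing θ = 4.9218 rad.
sin φ₂ = sin φ₁ cos δ + cos φ₁ sin δ cos θ = (0.5493)(0.2113) + (0.8356)(0.9774)(0.2079) = 0.2859, so φ₂ = 16.61°.
Δλ = atan2(sin θ sin δ cos φ₁, cos δ − sin φ₁ sin φ₂) = atan2(-0.7989, 0.0542) = -86.116°.
λ₂ = -64.270° − 86.116° = -150.39°.

16.61°, -150.39°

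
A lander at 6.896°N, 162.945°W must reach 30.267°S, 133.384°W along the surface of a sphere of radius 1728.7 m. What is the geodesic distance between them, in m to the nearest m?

Let φ₁ = 0.1204 rad, φ₂ = -0.5283 rad, and Δλ = 0.5159 rad.
Haversine: a = sin²(Δφ/2) + cos φ₁ cos φ₂ sin²(Δλ/2) = 0.1015 + (0.9928)(0.8637)(0.0651) = 0.15735.
Central angle c = 2·arcsin(√a) = 0.81577 rad.
Distance = R·c = 1728.7 × 0.8158 ≈ 1410 m.

1410 m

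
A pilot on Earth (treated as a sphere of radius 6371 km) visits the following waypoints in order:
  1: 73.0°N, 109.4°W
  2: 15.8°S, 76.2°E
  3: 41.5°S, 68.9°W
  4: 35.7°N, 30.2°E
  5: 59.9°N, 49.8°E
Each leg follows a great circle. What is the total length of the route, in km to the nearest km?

42603 km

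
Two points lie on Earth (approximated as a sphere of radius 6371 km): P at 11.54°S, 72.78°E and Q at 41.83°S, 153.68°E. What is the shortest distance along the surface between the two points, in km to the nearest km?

With latitudes φ₁ = -11.540°, φ₂ = -41.830° and longitude difference Δλ = 80.900°:
cos c = sin φ₁ sin φ₂ + cos φ₁ cos φ₂ cos Δλ = (-0.2001)(-0.6669) + (0.9798)(0.7451)(0.1582) = 0.24888,
so c = arccos(0.24888) = 1.31927 rad.
Distance = R·c = 6371 × 1.3193 ≈ 8405 km.

8405 km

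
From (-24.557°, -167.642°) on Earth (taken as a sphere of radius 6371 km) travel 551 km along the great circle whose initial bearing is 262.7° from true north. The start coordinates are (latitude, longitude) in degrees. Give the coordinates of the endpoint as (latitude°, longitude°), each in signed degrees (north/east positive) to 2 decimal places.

-25.09°, -173.07°

Angular distance δ = d/R = 551/6371 = 0.08649 rad; initial bearing θ = 4.5850 rad.
sin φ₂ = sin φ₁ cos δ + cos φ₁ sin δ cos θ = (-0.4156)(0.9963) + (0.9095)(0.0864)(-0.1271) = -0.4240, so φ₂ = -25.09°.
Δλ = atan2(sin θ sin δ cos φ₁, cos δ − sin φ₁ sin φ₂) = atan2(-0.0779, 0.8200) = -5.429°.
λ₂ = -167.642° − 5.429° = -173.07°.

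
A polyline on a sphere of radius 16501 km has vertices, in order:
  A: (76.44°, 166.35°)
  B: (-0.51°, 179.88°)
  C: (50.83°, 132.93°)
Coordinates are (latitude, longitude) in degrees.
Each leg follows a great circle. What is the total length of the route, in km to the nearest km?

Leg A→B: central angle 1.3497 rad, distance 22271.5 km.
Leg B→C: central angle 1.1327 rad, distance 18690.0 km.
Total: 22271.5 + 18690.0 ≈ 40962 km.

40962 km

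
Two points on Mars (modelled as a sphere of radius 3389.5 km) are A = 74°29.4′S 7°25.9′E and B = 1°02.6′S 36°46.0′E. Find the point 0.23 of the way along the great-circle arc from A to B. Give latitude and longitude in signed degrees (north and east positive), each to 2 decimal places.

The central angle between A and B is δ = 1.3175 rad.
With f = 0.23, the slerp weights are sin((1−f)δ)/sin δ = 0.8772 and sin(fδ)/sin δ = 0.3082.
Weighted sum of the unit vectors: (0.8772)·(0.2652,0.0346,-0.9636) + (0.3082)·(0.8009,0.5985,-0.0182) = (0.4795, 0.2148, -0.8509).
Converting back: φ = atan2(z, √(x²+y²)) = -58.30°, λ = atan2(y, x) = 24.13°.

-58.30°, 24.13°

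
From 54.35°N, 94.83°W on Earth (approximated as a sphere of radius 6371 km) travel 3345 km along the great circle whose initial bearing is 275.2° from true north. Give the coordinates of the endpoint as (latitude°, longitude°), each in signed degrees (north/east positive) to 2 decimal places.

46.85°, -141.71°

Angular distance δ = d/R = 3345/6371 = 0.52504 rad; initial bearing θ = 4.8031 rad.
sin φ₂ = sin φ₁ cos δ + cos φ₁ sin δ cos θ = (0.8126)(0.8653) + (0.5828)(0.5012)(0.0906) = 0.7296, so φ₂ = 46.85°.
Δλ = atan2(sin θ sin δ cos φ₁, cos δ − sin φ₁ sin φ₂) = atan2(-0.2909, 0.2724) = -46.882°.
λ₂ = -94.830° − 46.882° = -141.71°.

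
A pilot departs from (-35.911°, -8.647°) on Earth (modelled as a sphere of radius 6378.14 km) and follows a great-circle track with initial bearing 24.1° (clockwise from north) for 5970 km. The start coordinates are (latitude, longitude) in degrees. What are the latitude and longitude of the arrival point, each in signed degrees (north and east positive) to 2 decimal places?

Angular distance δ = d/R = 5970/6378.14 = 0.93601 rad; initial bearing θ = 0.4206 rad.
sin φ₂ = sin φ₁ cos δ + cos φ₁ sin δ cos θ = (-0.5865)(0.5930) + (0.8099)(0.8052)(0.9128) = 0.2475, so φ₂ = 14.33°.
Δλ = atan2(sin θ sin δ cos φ₁, cos δ − sin φ₁ sin φ₂) = atan2(0.2663, 0.7382) = 19.837°.
λ₂ = -8.647° + 19.837° = 11.19°.

14.33°, 11.19°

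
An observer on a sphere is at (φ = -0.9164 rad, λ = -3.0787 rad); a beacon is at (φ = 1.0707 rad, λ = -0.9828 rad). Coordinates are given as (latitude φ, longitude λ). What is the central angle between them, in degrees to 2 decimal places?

Let φ₁ = -0.9164 rad, φ₂ = 1.0707 rad, and Δλ = 2.0959 rad.
cos c = sin φ₁ sin φ₂ + cos φ₁ cos φ₂ cos Δλ = (-0.7934)(0.8775) + (0.6087)(0.4795)(-0.5013) = -0.84257,
so c = arccos(-0.84257) = 2.57283 rad.
So the angular separation is 147.41°.

147.41°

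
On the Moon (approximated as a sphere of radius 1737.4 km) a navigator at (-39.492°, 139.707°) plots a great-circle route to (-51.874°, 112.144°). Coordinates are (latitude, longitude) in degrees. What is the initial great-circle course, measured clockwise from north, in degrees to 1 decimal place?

227.8°

With φ₁ = -0.6893, φ₂ = -0.9054, Δλ = -0.4811 rad, the forward-azimuth formula gives
θ = atan2( sin Δλ cos φ₂ , cos φ₁ sin φ₂ − sin φ₁ cos φ₂ cos Δλ ) = atan2(-0.2857, -0.2590) = -132.19°.
Adding 360° brings this into [0°, 360°): 227.8°.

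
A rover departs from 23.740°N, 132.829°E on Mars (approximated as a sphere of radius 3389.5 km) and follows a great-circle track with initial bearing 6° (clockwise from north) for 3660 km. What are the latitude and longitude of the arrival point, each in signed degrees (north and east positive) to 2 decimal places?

83.05°, -177.60°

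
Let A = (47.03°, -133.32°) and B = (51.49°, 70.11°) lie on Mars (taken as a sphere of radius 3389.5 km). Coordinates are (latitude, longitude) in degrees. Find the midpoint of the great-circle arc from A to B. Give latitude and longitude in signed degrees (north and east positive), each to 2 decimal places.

79.85°, 160.69°

The central angle between A and B is δ = 1.3866 rad.
With f = 0.5, the slerp weights are sin((1−f)δ)/sin δ = 0.6501 and sin(fδ)/sin δ = 0.6501.
Weighted sum of the unit vectors: (0.6501)·(-0.4676,-0.4959,0.7317) + (0.6501)·(0.2118,0.5855,0.7825) = (-0.1663, 0.0583, 0.9844).
Converting back: φ = atan2(z, √(x²+y²)) = 79.85°, λ = atan2(y, x) = 160.69°.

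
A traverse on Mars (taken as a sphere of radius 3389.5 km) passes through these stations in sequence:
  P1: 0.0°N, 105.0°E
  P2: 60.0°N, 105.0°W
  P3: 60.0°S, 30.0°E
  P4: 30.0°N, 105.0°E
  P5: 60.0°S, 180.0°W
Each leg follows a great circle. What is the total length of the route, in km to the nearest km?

29049 km

Leg P1→P2: central angle 2.0186 rad, distance 6842.1 km.
Leg P2→P3: central angle 2.7565 rad, distance 9343.3 km.
Leg P3→P4: central angle 1.8975 rad, distance 6431.6 km.
Leg P4→P5: central angle 1.8975 rad, distance 6431.6 km.
Total: 6842.1 + 9343.3 + 6431.6 + 6431.6 ≈ 29049 km.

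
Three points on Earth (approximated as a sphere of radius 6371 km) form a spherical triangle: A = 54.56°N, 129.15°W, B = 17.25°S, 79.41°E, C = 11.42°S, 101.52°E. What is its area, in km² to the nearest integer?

24337583 km²

Side lengths (central angles): a = 0.3872, b = 2.1195, c = 2.3862 rad; semiperimeter s = 2.4464.
By l'Huilier's theorem, tan(E/4) = √[tan(s/2) tan((s−a)/2) tan((s−b)/2) tan((s−c)/2)], giving spherical excess E = 0.5996 rad.
Area = E·R² = 0.5996 × (6371)² ≈ 24337583 km².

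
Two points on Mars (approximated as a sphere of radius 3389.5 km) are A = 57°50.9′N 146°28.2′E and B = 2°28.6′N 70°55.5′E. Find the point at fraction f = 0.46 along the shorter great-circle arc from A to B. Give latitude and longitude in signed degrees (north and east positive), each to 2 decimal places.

The central angle between A and B is δ = 1.4007 rad.
With f = 0.46, the slerp weights are sin((1−f)δ)/sin δ = 0.6963 and sin(fδ)/sin δ = 0.6094.
Weighted sum of the unit vectors: (0.6963)·(-0.4436,0.2940,0.8466) + (0.6094)·(0.3265,0.9442,0.0432) = (-0.1099, 0.7801, 0.6159).
Converting back: φ = atan2(z, √(x²+y²)) = 38.02°, λ = atan2(y, x) = 98.02°.

38.02°, 98.02°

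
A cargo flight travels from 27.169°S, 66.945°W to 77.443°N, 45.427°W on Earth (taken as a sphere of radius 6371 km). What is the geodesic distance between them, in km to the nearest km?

11721 km

With latitudes φ₁ = -27.169°, φ₂ = 77.443° and longitude difference Δλ = 21.518°:
Haversine: a = sin²(Δφ/2) + cos φ₁ cos φ₂ sin²(Δλ/2) = 0.6261 + (0.8897)(0.2174)(0.0348) = 0.63288.
Central angle c = 2·arcsin(√a) = 1.83978 rad.
Distance = R·c = 6371 × 1.8398 ≈ 11721 km.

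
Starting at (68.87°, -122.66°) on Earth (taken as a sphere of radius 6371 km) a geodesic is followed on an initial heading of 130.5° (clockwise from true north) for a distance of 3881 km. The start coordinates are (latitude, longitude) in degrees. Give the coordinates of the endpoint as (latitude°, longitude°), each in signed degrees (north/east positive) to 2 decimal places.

Angular distance δ = d/R = 3881/6371 = 0.60917 rad; initial bearing θ = 2.2777 rad.
sin φ₂ = sin φ₁ cos δ + cos φ₁ sin δ cos θ = (0.9328)(0.8201) + (0.3605)(0.5722)(-0.6494) = 0.6310, so φ₂ = 39.13°.
Δλ = atan2(sin θ sin δ cos φ₁, cos δ − sin φ₁ sin φ₂) = atan2(0.1568, 0.2315) = 34.115°.
λ₂ = -122.660° + 34.115° = -88.54°.

39.13°, -88.54°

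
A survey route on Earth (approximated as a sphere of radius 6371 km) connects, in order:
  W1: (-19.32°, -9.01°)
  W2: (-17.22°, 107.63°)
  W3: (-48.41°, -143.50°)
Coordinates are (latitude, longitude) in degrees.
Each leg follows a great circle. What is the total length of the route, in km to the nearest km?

21894 km

Leg W1→W2: central angle 1.8820 rad, distance 11990.3 km.
Leg W2→W3: central angle 1.5544 rad, distance 9903.4 km.
Total: 11990.3 + 9903.4 ≈ 21894 km.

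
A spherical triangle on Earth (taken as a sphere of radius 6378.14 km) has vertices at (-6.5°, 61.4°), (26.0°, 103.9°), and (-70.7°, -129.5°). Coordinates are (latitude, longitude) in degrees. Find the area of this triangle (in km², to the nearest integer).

53759086 km²

Side lengths (central angles): a = 2.2029, b = 1.7881, c = 0.9163 rad; semiperimeter s = 2.4537.
By l'Huilier's theorem, tan(E/4) = √[tan(s/2) tan((s−a)/2) tan((s−b)/2) tan((s−c)/2)], giving spherical excess E = 1.3215 rad.
Area = E·R² = 1.3215 × (6378.14)² ≈ 53759086 km².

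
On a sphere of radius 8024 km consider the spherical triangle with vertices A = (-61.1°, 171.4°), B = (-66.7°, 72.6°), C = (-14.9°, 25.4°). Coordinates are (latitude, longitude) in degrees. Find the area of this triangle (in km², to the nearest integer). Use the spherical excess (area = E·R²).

Side lengths (central angles): a = 1.0520, b = 1.7336, c = 0.6844 rad; semiperimeter s = 1.7350.
By l'Huilier's theorem, tan(E/4) = √[tan(s/2) tan((s−a)/2) tan((s−b)/2) tan((s−c)/2)], giving spherical excess E = 0.0514 rad.
Area = E·R² = 0.0514 × (8024)² ≈ 3312176 km².

3312176 km²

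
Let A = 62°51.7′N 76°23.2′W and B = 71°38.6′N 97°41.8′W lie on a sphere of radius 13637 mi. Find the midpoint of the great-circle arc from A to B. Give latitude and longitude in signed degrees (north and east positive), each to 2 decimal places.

The central angle between A and B is δ = 0.2080 rad.
With f = 0.5, the slerp weights are sin((1−f)δ)/sin δ = 0.5027 and sin(fδ)/sin δ = 0.5027.
Weighted sum of the unit vectors: (0.5027)·(0.1074,-0.4433,0.8899) + (0.5027)·(-0.0422,-0.3121,0.9491) = (0.0328, -0.3798, 0.9245).
Converting back: φ = atan2(z, √(x²+y²)) = 67.59°, λ = atan2(y, x) = -85.07°.

67.59°, -85.07°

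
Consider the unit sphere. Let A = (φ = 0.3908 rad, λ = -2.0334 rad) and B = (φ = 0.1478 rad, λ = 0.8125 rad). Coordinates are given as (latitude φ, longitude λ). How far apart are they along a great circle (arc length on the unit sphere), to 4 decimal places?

2.5300

Let φ₁ = 0.3908 rad, φ₂ = 0.1478 rad, and Δλ = 2.8459 rad.
cos c = sin φ₁ sin φ₂ + cos φ₁ cos φ₂ cos Δλ = (0.3809)(0.1473) + (0.9246)(0.9891)(-0.9566) = -0.81874,
so c = arccos(-0.81874) = 2.53001 rad.
On the unit sphere the arc length equals the central angle: 2.5300.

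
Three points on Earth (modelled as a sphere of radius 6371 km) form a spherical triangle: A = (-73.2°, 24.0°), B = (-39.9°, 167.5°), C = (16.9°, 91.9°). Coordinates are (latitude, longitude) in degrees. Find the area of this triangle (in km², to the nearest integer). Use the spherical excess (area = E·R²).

Side lengths (central angles): a = 1.5747, b = 1.7459, c = 1.1198 rad; semiperimeter s = 2.2202.
By l'Huilier's theorem, tan(E/4) = √[tan(s/2) tan((s−a)/2) tan((s−b)/2) tan((s−c)/2)], giving spherical excess E = 1.2246 rad.
Area = E·R² = 1.2246 × (6371)² ≈ 49706857 km².

49706857 km²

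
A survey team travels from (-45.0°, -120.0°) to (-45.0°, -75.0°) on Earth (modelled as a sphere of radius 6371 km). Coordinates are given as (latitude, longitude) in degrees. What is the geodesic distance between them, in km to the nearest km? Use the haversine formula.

3491 km

Let φ₁ = -0.7854 rad, φ₂ = -0.7854 rad, and Δλ = 0.7854 rad.
Haversine: a = sin²(Δφ/2) + cos φ₁ cos φ₂ sin²(Δλ/2) = 0.0000 + (0.7071)(0.7071)(0.1464) = 0.07322.
Central angle c = 2·arcsin(√a) = 0.54803 rad.
Distance = R·c = 6371 × 0.5480 ≈ 3491 km.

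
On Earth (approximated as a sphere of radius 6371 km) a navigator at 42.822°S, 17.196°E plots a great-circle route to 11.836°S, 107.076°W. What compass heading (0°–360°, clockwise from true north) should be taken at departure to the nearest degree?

Δλ = -124.272° = -2.1690 rad.
y = sin Δλ · cos φ₂ = (-0.8264)(0.9787) = -0.8088
x = cos φ₁ sin φ₂ − sin φ₁ cos φ₂ cos Δλ = (0.7335)(-0.2051) − (-0.6797)(0.9787)(-0.5631) = -0.5251
θ = atan2(y, x) = -122.99°; adding 360° gives 237°.

237°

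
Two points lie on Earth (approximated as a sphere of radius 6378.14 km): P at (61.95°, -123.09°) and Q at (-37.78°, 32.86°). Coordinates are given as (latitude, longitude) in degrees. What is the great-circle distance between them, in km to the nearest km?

16882 km

With latitudes φ₁ = 61.950°, φ₂ = -37.780° and longitude difference Δλ = 155.950°:
cos c = sin φ₁ sin φ₂ + cos φ₁ cos φ₂ cos Δλ = (0.8825)(-0.6126) + (0.4702)(0.7904)(-0.9132) = -0.88007,
so c = arccos(-0.88007) = 2.64681 rad.
Distance = R·c = 6378.14 × 2.6468 ≈ 16882 km.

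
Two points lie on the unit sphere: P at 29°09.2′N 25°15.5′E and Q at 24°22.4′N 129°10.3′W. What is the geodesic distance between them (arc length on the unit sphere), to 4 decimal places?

2.1136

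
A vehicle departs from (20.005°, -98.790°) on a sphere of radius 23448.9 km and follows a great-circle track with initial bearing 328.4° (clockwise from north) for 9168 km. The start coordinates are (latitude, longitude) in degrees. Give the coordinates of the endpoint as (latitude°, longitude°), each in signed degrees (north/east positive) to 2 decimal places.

38.41°, -113.55°

Angular distance δ = d/R = 9168/23448.9 = 0.39098 rad; initial bearing θ = 5.7317 rad.
sin φ₂ = sin φ₁ cos δ + cos φ₁ sin δ cos θ = (0.3421)(0.9245) + (0.9397)(0.3811)(0.8517) = 0.6213, so φ₂ = 38.41°.
Δλ = atan2(sin θ sin δ cos φ₁, cos δ − sin φ₁ sin φ₂) = atan2(-0.1876, 0.7120) = -14.764°.
λ₂ = -98.790° − 14.764° = -113.55°.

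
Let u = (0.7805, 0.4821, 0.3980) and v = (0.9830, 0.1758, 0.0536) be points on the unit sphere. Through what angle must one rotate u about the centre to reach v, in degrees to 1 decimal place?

29.2°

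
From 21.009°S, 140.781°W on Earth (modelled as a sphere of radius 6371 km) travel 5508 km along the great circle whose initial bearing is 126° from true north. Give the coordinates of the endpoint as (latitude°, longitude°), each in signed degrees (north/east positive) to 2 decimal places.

-40.55°, -86.68°

Angular distance δ = d/R = 5508/6371 = 0.86454 rad; initial bearing θ = 2.1991 rad.
sin φ₂ = sin φ₁ cos δ + cos φ₁ sin δ cos θ = (-0.3585)(0.6490) + (0.9335)(0.7608)(-0.5878) = -0.6501, so φ₂ = -40.55°.
Δλ = atan2(sin θ sin δ cos φ₁, cos δ − sin φ₁ sin φ₂) = atan2(0.5746, 0.4159) = 54.101°.
λ₂ = -140.781° + 54.101° = -86.68°.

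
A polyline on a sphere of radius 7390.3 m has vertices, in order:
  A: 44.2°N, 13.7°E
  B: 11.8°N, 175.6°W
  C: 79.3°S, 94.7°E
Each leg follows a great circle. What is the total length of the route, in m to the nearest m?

Leg A→B: central angle 2.1531 rad, distance 15912.2 m.
Leg B→C: central angle 1.7721 rad, distance 13096.7 m.
Total: 15912.2 + 13096.7 ≈ 29009 m.

29009 m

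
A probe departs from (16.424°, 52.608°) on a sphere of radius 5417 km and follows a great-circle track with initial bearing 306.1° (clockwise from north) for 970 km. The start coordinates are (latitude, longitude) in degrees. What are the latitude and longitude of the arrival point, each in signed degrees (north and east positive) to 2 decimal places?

Angular distance δ = d/R = 970/5417 = 0.17907 rad; initial bearing θ = 5.3425 rad.
sin φ₂ = sin φ₁ cos δ + cos φ₁ sin δ cos θ = (0.2827)(0.9840) + (0.9592)(0.1781)(0.5892) = 0.3789, so φ₂ = 22.26°.
Δλ = atan2(sin θ sin δ cos φ₁, cos δ − sin φ₁ sin φ₂) = atan2(-0.1380, 0.8769) = -8.946°.
λ₂ = 52.608° − 8.946° = 43.66°.

22.26°, 43.66°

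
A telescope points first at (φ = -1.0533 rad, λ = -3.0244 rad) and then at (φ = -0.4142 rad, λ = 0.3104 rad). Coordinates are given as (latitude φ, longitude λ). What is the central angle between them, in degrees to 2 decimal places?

95.43°

With latitudes φ₁ = -60.350°, φ₂ = -23.732° and longitude difference Δλ = -168.930°:
Haversine: a = sin²(Δφ/2) + cos φ₁ cos φ₂ sin²(Δλ/2) = 0.0987 + (0.4947)(0.9154)(0.9907) = 0.54734.
Central angle c = 2·arcsin(√a) = 1.66562 rad.
So the angular separation is 95.43°.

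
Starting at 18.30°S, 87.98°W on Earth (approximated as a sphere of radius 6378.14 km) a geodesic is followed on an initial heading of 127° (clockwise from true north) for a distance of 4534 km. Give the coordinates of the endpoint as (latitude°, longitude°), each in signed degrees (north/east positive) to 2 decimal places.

-37.64°, -46.82°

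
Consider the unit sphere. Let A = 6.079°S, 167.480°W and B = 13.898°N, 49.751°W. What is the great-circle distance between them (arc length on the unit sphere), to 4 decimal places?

2.0653

Let φ₁ = -0.1061 rad, φ₂ = 0.2426 rad, and Δλ = 2.0548 rad.
cos c = sin φ₁ sin φ₂ + cos φ₁ cos φ₂ cos Δλ = (-0.1059)(0.2402) + (0.9944)(0.9707)(-0.4653) = -0.47457,
so c = arccos(-0.47457) = 2.06527 rad.
On the unit sphere the arc length equals the central angle: 2.0653.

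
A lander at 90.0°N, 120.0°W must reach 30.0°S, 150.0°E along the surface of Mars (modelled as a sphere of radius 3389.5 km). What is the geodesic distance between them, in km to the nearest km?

Let φ₁ = 1.5708 rad, φ₂ = -0.5236 rad, and Δλ = -1.5708 rad.
cos c = sin φ₁ sin φ₂ + cos φ₁ cos φ₂ cos Δλ = (1.0000)(-0.5000) + (0.0000)(0.8660)(0.0000) = -0.50000,
so c = arccos(-0.50000) = 2.09440 rad.
Distance = R·c = 3389.5 × 2.0944 ≈ 7099 km.

7099 km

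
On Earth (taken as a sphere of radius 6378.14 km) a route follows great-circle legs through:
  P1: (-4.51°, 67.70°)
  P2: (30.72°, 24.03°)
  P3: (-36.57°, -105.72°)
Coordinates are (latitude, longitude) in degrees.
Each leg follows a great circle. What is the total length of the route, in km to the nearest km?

21462 km

Leg P1→P2: central angle 0.9524 rad, distance 6074.5 km.
Leg P2→P3: central angle 2.4126 rad, distance 15387.9 km.
Total: 6074.5 + 15387.9 ≈ 21462 km.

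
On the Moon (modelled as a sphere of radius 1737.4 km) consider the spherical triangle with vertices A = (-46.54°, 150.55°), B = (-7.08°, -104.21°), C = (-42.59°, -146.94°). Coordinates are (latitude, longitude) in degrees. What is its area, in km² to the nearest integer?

81636 km²

Side lengths (central angles): a = 0.9019, b = 0.7598, c = 1.6609 rad; semiperimeter s = 1.6613.
By l'Huilier's theorem, tan(E/4) = √[tan(s/2) tan((s−a)/2) tan((s−b)/2) tan((s−c)/2)], giving spherical excess E = 0.0270 rad.
Area = E·R² = 0.0270 × (1737.4)² ≈ 81636 km².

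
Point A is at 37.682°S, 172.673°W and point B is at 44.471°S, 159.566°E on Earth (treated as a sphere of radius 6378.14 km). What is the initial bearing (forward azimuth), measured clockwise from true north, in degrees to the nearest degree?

243°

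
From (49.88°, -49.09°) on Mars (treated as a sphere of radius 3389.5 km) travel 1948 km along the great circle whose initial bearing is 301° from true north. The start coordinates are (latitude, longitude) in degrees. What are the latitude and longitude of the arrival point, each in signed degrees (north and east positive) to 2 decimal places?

55.31°, -104.05°

Angular distance δ = d/R = 1948/3389.5 = 0.57472 rad; initial bearing θ = 5.2534 rad.
sin φ₂ = sin φ₁ cos δ + cos φ₁ sin δ cos θ = (0.7647)(0.8393) + (0.6444)(0.5436)(0.5150) = 0.8223, so φ₂ = 55.31°.
Δλ = atan2(sin θ sin δ cos φ₁, cos δ − sin φ₁ sin φ₂) = atan2(-0.3003, 0.2106) = -54.958°.
λ₂ = -49.090° − 54.958° = -104.05°.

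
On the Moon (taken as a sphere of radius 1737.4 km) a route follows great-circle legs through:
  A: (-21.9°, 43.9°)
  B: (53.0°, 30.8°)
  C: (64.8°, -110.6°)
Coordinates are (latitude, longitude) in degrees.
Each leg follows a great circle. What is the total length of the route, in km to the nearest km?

Leg A→B: central angle 1.3223 rad, distance 2297.3 km.
Leg B→C: central angle 1.0212 rad, distance 1774.2 km.
Total: 2297.3 + 1774.2 ≈ 4071 km.

4071 km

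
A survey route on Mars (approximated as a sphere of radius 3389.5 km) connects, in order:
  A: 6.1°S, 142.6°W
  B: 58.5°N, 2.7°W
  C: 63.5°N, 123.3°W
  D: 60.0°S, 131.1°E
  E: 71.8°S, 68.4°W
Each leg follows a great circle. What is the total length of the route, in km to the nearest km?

Leg A→B: central angle 2.0806 rad, distance 7052.2 km.
Leg B→C: central angle 0.8706 rad, distance 2950.8 km.
Leg C→D: central angle 2.5590 rad, distance 8673.7 km.
Leg D→E: central angle 0.8292 rad, distance 2810.5 km.
Total: 7052.2 + 2950.8 + 8673.7 + 2810.5 ≈ 21487 km.

21487 km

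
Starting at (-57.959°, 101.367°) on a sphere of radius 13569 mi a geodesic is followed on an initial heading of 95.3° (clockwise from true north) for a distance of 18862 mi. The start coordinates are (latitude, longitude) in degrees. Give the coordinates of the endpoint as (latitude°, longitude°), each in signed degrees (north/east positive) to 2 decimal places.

Angular distance δ = d/R = 18862/13569 = 1.39008 rad; initial bearing θ = 1.6633 rad.
sin φ₂ = sin φ₁ cos δ + cos φ₁ sin δ cos θ = (-0.8477)(0.1797) + (0.5305)(0.9837)(-0.0924) = -0.2006, so φ₂ = -11.57°.
Δλ = atan2(sin θ sin δ cos φ₁, cos δ − sin φ₁ sin φ₂) = atan2(0.5197, 0.0097) = 88.928°.
λ₂ = 101.367° + 88.928° = 190.29° → -169.71° after wrapping to (−180°, 180°].

-11.57°, -169.71°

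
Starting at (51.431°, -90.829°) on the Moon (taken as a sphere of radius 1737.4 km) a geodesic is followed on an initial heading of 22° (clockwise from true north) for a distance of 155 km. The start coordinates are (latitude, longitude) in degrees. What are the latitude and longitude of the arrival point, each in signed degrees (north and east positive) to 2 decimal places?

56.12°, -87.40°

Angular distance δ = d/R = 155/1737.4 = 0.08921 rad; initial bearing θ = 0.3840 rad.
sin φ₂ = sin φ₁ cos δ + cos φ₁ sin δ cos θ = (0.7819)(0.9960) + (0.6235)(0.0891)(0.9272) = 0.8303, so φ₂ = 56.12°.
Δλ = atan2(sin θ sin δ cos φ₁, cos δ − sin φ₁ sin φ₂) = atan2(0.0208, 0.3469) = 3.433°.
λ₂ = -90.829° + 3.433° = -87.40°.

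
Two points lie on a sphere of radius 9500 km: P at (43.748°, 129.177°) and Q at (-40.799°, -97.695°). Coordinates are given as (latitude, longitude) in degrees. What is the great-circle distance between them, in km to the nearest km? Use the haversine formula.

24151 km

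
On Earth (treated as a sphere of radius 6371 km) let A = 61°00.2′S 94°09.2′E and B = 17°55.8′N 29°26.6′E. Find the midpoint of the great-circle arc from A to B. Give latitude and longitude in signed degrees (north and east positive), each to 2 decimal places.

The central angle between A and B is δ = 1.6431 rad.
With f = 0.5, the slerp weights are sin((1−f)δ)/sin δ = 0.7341 and sin(fδ)/sin δ = 0.7341.
Weighted sum of the unit vectors: (0.7341)·(-0.0351,0.4835,-0.8746) + (0.7341)·(0.8285,0.4677,0.3079) = (0.5825, 0.6983, -0.4161).
Converting back: φ = atan2(z, √(x²+y²)) = -24.59°, λ = atan2(y, x) = 50.17°.

-24.59°, 50.17°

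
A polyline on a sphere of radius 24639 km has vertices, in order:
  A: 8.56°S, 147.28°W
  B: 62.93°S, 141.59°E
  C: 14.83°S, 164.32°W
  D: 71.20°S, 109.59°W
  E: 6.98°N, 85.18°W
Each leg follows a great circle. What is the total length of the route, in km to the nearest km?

Leg A→B: central angle 1.2890 rad, distance 31759.7 km.
Leg B→C: central angle 1.0634 rad, distance 26200.3 km.
Leg C→D: central angle 1.1349 rad, distance 27963.9 km.
Leg D→E: central angle 1.3936 rad, distance 34337.6 km.
Total: 31759.7 + 26200.3 + 27963.9 + 34337.6 ≈ 120261 km.

120261 km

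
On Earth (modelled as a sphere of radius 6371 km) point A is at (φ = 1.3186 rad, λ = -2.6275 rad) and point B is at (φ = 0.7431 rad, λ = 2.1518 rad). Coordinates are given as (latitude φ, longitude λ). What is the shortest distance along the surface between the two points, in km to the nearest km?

Let φ₁ = 1.3186 rad, φ₂ = 0.7431 rad, and Δλ = -1.5039 rad.
cos c = sin φ₁ sin φ₂ + cos φ₁ cos φ₂ cos Δλ = (0.9684)(0.6766) + (0.2495)(0.7364)(0.0669) = 0.66746,
so c = arccos(0.66746) = 0.84001 rad.
Distance = R·c = 6371 × 0.8400 ≈ 5352 km.

5352 km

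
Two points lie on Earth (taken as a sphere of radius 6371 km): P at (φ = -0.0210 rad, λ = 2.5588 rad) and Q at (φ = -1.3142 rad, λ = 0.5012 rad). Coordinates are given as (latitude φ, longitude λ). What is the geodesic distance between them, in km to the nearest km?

10635 km

In radians: φ₁ = -0.0210, φ₂ = -1.3142, Δλ = -117.892° = -2.0576 rad.
cos c = sin φ₁ sin φ₂ + cos φ₁ cos φ₂ cos Δλ = (-0.0210)(-0.9673) + (0.9998)(0.2538)(-0.4678) = -0.09839,
so c = arccos(-0.09839) = 1.66934 rad.
Distance = R·c = 6371 × 1.6693 ≈ 10635 km.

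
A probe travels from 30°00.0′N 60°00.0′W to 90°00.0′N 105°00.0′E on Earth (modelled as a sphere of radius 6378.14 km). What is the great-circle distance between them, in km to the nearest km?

6679 km

Let φ₁ = 0.5236 rad, φ₂ = 1.5708 rad, and Δλ = 2.8798 rad.
cos c = sin φ₁ sin φ₂ + cos φ₁ cos φ₂ cos Δλ = (0.5000)(1.0000) + (0.8660)(0.0000)(-0.9659) = 0.50000,
so c = arccos(0.50000) = 1.04720 rad.
Distance = R·c = 6378.14 × 1.0472 ≈ 6679 km.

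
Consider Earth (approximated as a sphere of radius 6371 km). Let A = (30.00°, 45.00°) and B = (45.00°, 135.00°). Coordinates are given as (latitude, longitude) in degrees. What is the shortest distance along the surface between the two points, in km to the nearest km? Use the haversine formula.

7705 km

Let φ₁ = 0.5236 rad, φ₂ = 0.7854 rad, and Δλ = 1.5708 rad.
Haversine: a = sin²(Δφ/2) + cos φ₁ cos φ₂ sin²(Δλ/2) = 0.0170 + (0.8660)(0.7071)(0.5000) = 0.32322.
Central angle c = 2·arcsin(√a) = 1.20943 rad.
Distance = R·c = 6371 × 1.2094 ≈ 7705 km.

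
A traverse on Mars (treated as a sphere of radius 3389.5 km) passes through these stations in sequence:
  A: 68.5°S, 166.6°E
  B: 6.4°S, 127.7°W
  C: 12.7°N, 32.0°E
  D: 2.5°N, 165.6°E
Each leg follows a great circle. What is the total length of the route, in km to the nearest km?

Leg A→B: central angle 1.3144 rad, distance 4455.2 km.
Leg B→C: central angle 2.7755 rad, distance 9407.7 km.
Leg C→D: central angle 2.2950 rad, distance 7778.8 km.
Total: 4455.2 + 9407.7 + 7778.8 ≈ 21642 km.

21642 km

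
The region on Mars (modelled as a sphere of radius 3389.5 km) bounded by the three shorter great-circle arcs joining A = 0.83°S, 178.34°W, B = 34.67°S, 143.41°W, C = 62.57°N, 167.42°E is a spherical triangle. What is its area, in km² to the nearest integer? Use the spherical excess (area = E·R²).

4367204 km²

Side lengths (central angles): a = 1.8309, b = 1.1223, c = 0.8197 rad; semiperimeter s = 1.8864.
By l'Huilier's theorem, tan(E/4) = √[tan(s/2) tan((s−a)/2) tan((s−b)/2) tan((s−c)/2)], giving spherical excess E = 0.3801 rad.
Area = E·R² = 0.3801 × (3389.5)² ≈ 4367204 km².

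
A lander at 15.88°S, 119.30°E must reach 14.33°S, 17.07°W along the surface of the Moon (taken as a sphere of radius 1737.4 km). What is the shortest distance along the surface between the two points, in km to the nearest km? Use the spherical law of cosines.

3862 km

In radians: φ₁ = -0.2772, φ₂ = -0.2501, Δλ = -136.370° = -2.3801 rad.
cos c = sin φ₁ sin φ₂ + cos φ₁ cos φ₂ cos Δλ = (-0.2736)(-0.2475) + (0.9618)(0.9689)(-0.7238) = -0.60680,
so c = arccos(-0.60680) = 2.22283 rad.
Distance = R·c = 1737.4 × 2.2228 ≈ 3862 km.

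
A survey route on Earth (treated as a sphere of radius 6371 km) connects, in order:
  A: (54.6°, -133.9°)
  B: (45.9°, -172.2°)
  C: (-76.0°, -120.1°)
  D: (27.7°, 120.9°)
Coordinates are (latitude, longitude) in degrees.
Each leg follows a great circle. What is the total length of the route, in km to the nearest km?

Leg A→B: central angle 0.4470 rad, distance 2848.1 km.
Leg B→C: central angle 2.2060 rad, distance 14054.7 km.
Leg C→D: central angle 2.1590 rad, distance 13755.1 km.
Total: 2848.1 + 14054.7 + 13755.1 ≈ 30658 km.

30658 km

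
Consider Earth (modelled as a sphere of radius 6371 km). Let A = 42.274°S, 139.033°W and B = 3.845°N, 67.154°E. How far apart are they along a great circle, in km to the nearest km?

15016 km

Let φ₁ = -0.7378 rad, φ₂ = 0.0671 rad, and Δλ = -2.6845 rad.
cos c = sin φ₁ sin φ₂ + cos φ₁ cos φ₂ cos Δλ = (-0.6727)(0.0671) + (0.7399)(0.9977)(-0.8974) = -0.70760,
so c = arccos(-0.70760) = 2.35689 rad.
Distance = R·c = 6371 × 2.3569 ≈ 15016 km.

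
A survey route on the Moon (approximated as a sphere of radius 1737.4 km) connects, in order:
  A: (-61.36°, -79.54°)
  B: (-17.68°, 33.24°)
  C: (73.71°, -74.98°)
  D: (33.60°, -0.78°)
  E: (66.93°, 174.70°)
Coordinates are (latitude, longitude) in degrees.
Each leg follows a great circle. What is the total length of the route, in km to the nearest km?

Leg A→B: central angle 1.4810 rad, distance 2573.0 km.
Leg B→C: central angle 1.9553 rad, distance 3397.1 km.
Leg C→D: central angle 0.9338 rad, distance 1622.4 km.
Leg D→E: central angle 1.3860 rad, distance 2408.0 km.
Total: 2573.0 + 3397.1 + 1622.4 + 2408.0 ≈ 10000 km.

10000 km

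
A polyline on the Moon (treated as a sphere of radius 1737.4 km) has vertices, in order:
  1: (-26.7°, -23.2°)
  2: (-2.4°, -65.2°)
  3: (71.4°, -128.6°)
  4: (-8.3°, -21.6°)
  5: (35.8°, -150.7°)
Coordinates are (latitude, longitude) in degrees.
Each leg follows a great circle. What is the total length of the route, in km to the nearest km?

10932 km

Leg 1→2: central angle 0.8201 rad, distance 1424.9 km.
Leg 2→3: central angle 1.4676 rad, distance 2549.8 km.
Leg 3→4: central angle 1.8019 rad, distance 3130.7 km.
Leg 4→5: central angle 2.2026 rad, distance 3826.8 km.
Total: 1424.9 + 2549.8 + 3130.7 + 3826.8 ≈ 10932 km.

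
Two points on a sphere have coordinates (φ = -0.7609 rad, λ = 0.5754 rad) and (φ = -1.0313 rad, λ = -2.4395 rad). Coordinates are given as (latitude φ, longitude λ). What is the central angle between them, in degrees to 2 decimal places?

In radians: φ₁ = -0.7609, φ₂ = -1.0313, Δλ = -172.741° = -3.0149 rad.
cos c = sin φ₁ sin φ₂ + cos φ₁ cos φ₂ cos Δλ = (-0.6896)(-0.8580) + (0.7242)(0.5137)(-0.9920) = 0.22258,
so c = arccos(0.22258) = 1.34634 rad.
So the angular separation is 77.14°.

77.14°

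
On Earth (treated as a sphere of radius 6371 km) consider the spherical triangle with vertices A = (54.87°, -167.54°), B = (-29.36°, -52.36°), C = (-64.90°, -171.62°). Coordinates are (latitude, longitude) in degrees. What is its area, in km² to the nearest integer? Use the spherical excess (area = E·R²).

109771794 km²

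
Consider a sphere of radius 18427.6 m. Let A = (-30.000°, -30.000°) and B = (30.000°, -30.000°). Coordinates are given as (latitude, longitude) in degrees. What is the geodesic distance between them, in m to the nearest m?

19297 m

Let φ₁ = -0.5236 rad, φ₂ = 0.5236 rad, and Δλ = 0.0000 rad.
cos c = sin φ₁ sin φ₂ + cos φ₁ cos φ₂ cos Δλ = (-0.5000)(0.5000) + (0.8660)(0.8660)(1.0000) = 0.50000,
so c = arccos(0.50000) = 1.04720 rad.
Distance = R·c = 18427.6 × 1.0472 ≈ 19297 m.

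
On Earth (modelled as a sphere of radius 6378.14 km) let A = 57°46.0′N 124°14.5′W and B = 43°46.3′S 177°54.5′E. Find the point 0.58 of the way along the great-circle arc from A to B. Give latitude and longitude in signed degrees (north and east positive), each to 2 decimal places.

The central angle between A and B is δ = 1.9608 rad.
With f = 0.58, the slerp weights are sin((1−f)δ)/sin δ = 0.7931 and sin(fδ)/sin δ = 0.9812.
Weighted sum of the unit vectors: (0.7931)·(-0.3001,-0.4409,0.8459) + (0.9812)·(-0.7216,0.0264,-0.6918) = (-0.9461, -0.3238, -0.0079).
Converting back: φ = atan2(z, √(x²+y²)) = -0.45°, λ = atan2(y, x) = -161.10°.

-0.45°, -161.10°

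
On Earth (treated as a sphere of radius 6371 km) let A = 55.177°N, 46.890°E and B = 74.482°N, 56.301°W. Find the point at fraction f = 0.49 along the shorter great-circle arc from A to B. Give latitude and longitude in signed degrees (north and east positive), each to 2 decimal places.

71.93°, 20.81°

Central angle δ = 0.7134 rad. Interpolating on the sphere with fraction f = 0.49:
P = [sin((1−f)δ)·A + sin(fδ)·B] / sin δ = 0.5438·A + 0.5234·B in Cartesian coordinates,
giving P = (0.2899, 0.1102, 0.9507), i.e. latitude 71.93°, longitude 20.81°.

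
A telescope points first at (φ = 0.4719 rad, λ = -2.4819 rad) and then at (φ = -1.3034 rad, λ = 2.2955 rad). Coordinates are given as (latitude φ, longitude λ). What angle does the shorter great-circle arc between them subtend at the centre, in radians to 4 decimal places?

Let φ₁ = 0.4719 rad, φ₂ = -1.3034 rad, and Δλ = -1.5058 rad.
Haversine: a = sin²(Δφ/2) + cos φ₁ cos φ₂ sin²(Δλ/2) = 0.6015 + (0.8907)(0.2642)(0.4675) = 0.71157.
Central angle c = 2·arcsin(√a) = 2.00770 rad.
So the angular separation is 2.0077 rad.

2.0077 rad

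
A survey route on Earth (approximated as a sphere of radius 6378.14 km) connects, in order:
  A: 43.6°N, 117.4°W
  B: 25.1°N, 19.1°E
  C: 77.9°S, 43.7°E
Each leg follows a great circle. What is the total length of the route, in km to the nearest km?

Leg A→B: central angle 1.7550 rad, distance 11193.6 km.
Leg B→C: central angle 1.8154 rad, distance 11578.9 km.
Total: 11193.6 + 11578.9 ≈ 22773 km.

22773 km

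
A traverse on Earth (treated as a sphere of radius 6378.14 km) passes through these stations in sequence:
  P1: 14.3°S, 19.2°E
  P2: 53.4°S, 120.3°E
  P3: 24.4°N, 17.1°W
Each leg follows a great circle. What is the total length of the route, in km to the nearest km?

24713 km

Leg P1→P2: central angle 1.4836 rad, distance 9462.7 km.
Leg P2→P3: central angle 2.3911 rad, distance 15250.5 km.
Total: 9462.7 + 15250.5 ≈ 24713 km.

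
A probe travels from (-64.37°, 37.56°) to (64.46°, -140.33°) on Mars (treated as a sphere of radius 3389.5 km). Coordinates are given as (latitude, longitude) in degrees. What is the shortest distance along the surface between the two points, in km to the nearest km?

10594 km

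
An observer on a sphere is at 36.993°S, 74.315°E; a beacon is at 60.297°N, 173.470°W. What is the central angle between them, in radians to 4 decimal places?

2.3081 rad

In radians: φ₁ = -0.6456, φ₂ = 1.0524, Δλ = 112.215° = 1.9585 rad.
Haversine: a = sin²(Δφ/2) + cos φ₁ cos φ₂ sin²(Δλ/2) = 0.5634 + (0.7987)(0.4955)(0.6890) = 0.83614.
Central angle c = 2·arcsin(√a) = 2.30809 rad.
So the angular separation is 2.3081 rad.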